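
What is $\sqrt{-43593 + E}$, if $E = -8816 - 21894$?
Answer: $i \sqrt{74303} \approx 272.59 i$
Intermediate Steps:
$E = -30710$
$\sqrt{-43593 + E} = \sqrt{-43593 - 30710} = \sqrt{-74303} = i \sqrt{74303}$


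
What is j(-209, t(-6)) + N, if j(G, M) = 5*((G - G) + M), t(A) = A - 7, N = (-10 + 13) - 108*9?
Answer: -1034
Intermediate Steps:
N = -969 (N = 3 - 972 = -969)
t(A) = -7 + A
j(G, M) = 5*M (j(G, M) = 5*(0 + M) = 5*M)
j(-209, t(-6)) + N = 5*(-7 - 6) - 969 = 5*(-13) - 969 = -65 - 969 = -1034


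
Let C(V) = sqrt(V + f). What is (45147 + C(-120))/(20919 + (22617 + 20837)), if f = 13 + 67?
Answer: 45147/64373 + 2*I*sqrt(10)/64373 ≈ 0.70133 + 9.8249e-5*I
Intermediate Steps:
f = 80
C(V) = sqrt(80 + V) (C(V) = sqrt(V + 80) = sqrt(80 + V))
(45147 + C(-120))/(20919 + (22617 + 20837)) = (45147 + sqrt(80 - 120))/(20919 + (22617 + 20837)) = (45147 + sqrt(-40))/(20919 + 43454) = (45147 + 2*I*sqrt(10))/64373 = (45147 + 2*I*sqrt(10))*(1/64373) = 45147/64373 + 2*I*sqrt(10)/64373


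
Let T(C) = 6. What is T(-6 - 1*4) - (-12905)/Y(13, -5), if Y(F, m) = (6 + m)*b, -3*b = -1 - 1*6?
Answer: 38757/7 ≈ 5536.7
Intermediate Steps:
b = 7/3 (b = -(-1 - 1*6)/3 = -(-1 - 6)/3 = -1/3*(-7) = 7/3 ≈ 2.3333)
Y(F, m) = 14 + 7*m/3 (Y(F, m) = (6 + m)*(7/3) = 14 + 7*m/3)
T(-6 - 1*4) - (-12905)/Y(13, -5) = 6 - (-12905)/(14 + (7/3)*(-5)) = 6 - (-12905)/(14 - 35/3) = 6 - (-12905)/7/3 = 6 - (-12905)*3/7 = 6 - 89*(-435/7) = 6 + 38715/7 = 38757/7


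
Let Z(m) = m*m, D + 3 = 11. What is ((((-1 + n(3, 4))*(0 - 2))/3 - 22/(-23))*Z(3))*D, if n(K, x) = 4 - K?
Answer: 1584/23 ≈ 68.870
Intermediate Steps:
D = 8 (D = -3 + 11 = 8)
Z(m) = m**2
((((-1 + n(3, 4))*(0 - 2))/3 - 22/(-23))*Z(3))*D = ((((-1 + (4 - 1*3))*(0 - 2))/3 - 22/(-23))*3**2)*8 = ((((-1 + (4 - 3))*(-2))*(1/3) - 22*(-1/23))*9)*8 = ((((-1 + 1)*(-2))*(1/3) + 22/23)*9)*8 = (((0*(-2))*(1/3) + 22/23)*9)*8 = ((0*(1/3) + 22/23)*9)*8 = ((0 + 22/23)*9)*8 = ((22/23)*9)*8 = (198/23)*8 = 1584/23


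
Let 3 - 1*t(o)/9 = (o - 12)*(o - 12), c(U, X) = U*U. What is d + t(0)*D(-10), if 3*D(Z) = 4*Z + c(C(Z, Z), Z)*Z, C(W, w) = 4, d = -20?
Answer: 84580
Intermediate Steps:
c(U, X) = U**2
t(o) = 27 - 9*(-12 + o)**2 (t(o) = 27 - 9*(o - 12)*(o - 12) = 27 - 9*(-12 + o)*(-12 + o) = 27 - 9*(-12 + o)**2)
D(Z) = 20*Z/3 (D(Z) = (4*Z + 4**2*Z)/3 = (4*Z + 16*Z)/3 = (20*Z)/3 = 20*Z/3)
d + t(0)*D(-10) = -20 + (27 - 9*(-12 + 0)**2)*((20/3)*(-10)) = -20 + (27 - 9*(-12)**2)*(-200/3) = -20 + (27 - 9*144)*(-200/3) = -20 + (27 - 1296)*(-200/3) = -20 - 1269*(-200/3) = -20 + 84600 = 84580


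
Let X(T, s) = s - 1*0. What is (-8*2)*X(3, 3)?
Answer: -48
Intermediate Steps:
X(T, s) = s (X(T, s) = s + 0 = s)
(-8*2)*X(3, 3) = -8*2*3 = -16*3 = -48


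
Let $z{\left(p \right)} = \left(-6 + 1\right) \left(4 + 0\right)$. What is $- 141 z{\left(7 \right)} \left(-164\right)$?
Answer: $-462480$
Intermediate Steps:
$z{\left(p \right)} = -20$ ($z{\left(p \right)} = \left(-5\right) 4 = -20$)
$- 141 z{\left(7 \right)} \left(-164\right) = \left(-141\right) \left(-20\right) \left(-164\right) = 2820 \left(-164\right) = -462480$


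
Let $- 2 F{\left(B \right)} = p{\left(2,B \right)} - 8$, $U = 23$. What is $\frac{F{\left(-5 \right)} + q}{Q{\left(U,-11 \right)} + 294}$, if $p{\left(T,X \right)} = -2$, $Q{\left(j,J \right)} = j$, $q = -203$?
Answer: $- \frac{198}{317} \approx -0.62461$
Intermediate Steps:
$F{\left(B \right)} = 5$ ($F{\left(B \right)} = - \frac{-2 - 8}{2} = \left(- \frac{1}{2}\right) \left(-10\right) = 5$)
$\frac{F{\left(-5 \right)} + q}{Q{\left(U,-11 \right)} + 294} = \frac{5 - 203}{23 + 294} = - \frac{198}{317}$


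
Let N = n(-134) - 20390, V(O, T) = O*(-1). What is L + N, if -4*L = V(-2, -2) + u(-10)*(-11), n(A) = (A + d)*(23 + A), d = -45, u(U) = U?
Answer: -549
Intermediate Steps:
V(O, T) = -O
n(A) = (-45 + A)*(23 + A) (n(A) = (A - 45)*(23 + A) = (-45 + A)*(23 + A))
N = -521 (N = (-1035 + (-134)² - 22*(-134)) - 20390 = (-1035 + 17956 + 2948) - 20390 = 19869 - 20390 = -521)
L = -28 (L = -(-1*(-2) - 10*(-11))/4 = -(2 + 110)/4 = -¼*112 = -28)
L + N = -28 - 521 = -549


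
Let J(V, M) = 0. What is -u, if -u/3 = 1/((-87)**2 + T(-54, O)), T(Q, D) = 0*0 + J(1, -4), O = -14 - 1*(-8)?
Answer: 1/2523 ≈ 0.00039635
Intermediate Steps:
O = -6 (O = -14 + 8 = -6)
T(Q, D) = 0 (T(Q, D) = 0*0 + 0 = 0 + 0 = 0)
u = -1/2523 (u = -3/((-87)**2 + 0) = -3/(7569 + 0) = -3/7569 = -3*1/7569 = -1/2523 ≈ -0.00039635)
-u = -1*(-1/2523) = 1/2523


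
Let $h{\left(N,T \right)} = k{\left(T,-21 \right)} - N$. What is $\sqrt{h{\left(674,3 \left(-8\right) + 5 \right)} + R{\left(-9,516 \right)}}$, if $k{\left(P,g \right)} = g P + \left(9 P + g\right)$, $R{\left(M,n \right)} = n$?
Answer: $7$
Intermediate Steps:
$k{\left(P,g \right)} = g + 9 P + P g$ ($k{\left(P,g \right)} = P g + \left(g + 9 P\right) = g + 9 P + P g$)
$h{\left(N,T \right)} = -21 - N - 12 T$ ($h{\left(N,T \right)} = \left(-21 + 9 T + T \left(-21\right)\right) - N = \left(-21 + 9 T - 21 T\right) - N = \left(-21 - 12 T\right) - N = -21 - N - 12 T$)
$\sqrt{h{\left(674,3 \left(-8\right) + 5 \right)} + R{\left(-9,516 \right)}} = \sqrt{\left(-21 - 674 - 12 \left(3 \left(-8\right) + 5\right)\right) + 516} = \sqrt{\left(-21 - 674 - 12 \left(-24 + 5\right)\right) + 516} = \sqrt{\left(-21 - 674 - -228\right) + 516} = \sqrt{\left(-21 - 674 + 228\right) + 516} = \sqrt{-467 + 516} = \sqrt{49} = 7$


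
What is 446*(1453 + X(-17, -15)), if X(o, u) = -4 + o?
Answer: 638672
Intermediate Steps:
446*(1453 + X(-17, -15)) = 446*(1453 + (-4 - 17)) = 446*(1453 - 21) = 446*1432 = 638672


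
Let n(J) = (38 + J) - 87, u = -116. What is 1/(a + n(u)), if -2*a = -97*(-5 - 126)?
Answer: -2/13037 ≈ -0.00015341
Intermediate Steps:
n(J) = -49 + J
a = -12707/2 (a = -(-97)*(-5 - 126)/2 = -(-97)*(-131)/2 = -½*12707 = -12707/2 ≈ -6353.5)
1/(a + n(u)) = 1/(-12707/2 + (-49 - 116)) = 1/(-12707/2 - 165) = 1/(-13037/2) = -2/13037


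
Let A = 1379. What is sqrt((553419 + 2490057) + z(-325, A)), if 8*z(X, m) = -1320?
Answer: sqrt(3043311) ≈ 1744.5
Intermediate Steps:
z(X, m) = -165 (z(X, m) = (1/8)*(-1320) = -165)
sqrt((553419 + 2490057) + z(-325, A)) = sqrt((553419 + 2490057) - 165) = sqrt(3043476 - 165) = sqrt(3043311)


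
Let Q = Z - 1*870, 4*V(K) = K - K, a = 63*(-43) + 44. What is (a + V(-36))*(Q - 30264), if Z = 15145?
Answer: 42610685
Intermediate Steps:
a = -2665 (a = -2709 + 44 = -2665)
V(K) = 0 (V(K) = (K - K)/4 = (¼)*0 = 0)
Q = 14275 (Q = 15145 - 1*870 = 15145 - 870 = 14275)
(a + V(-36))*(Q - 30264) = (-2665 + 0)*(14275 - 30264) = -2665*(-15989) = 42610685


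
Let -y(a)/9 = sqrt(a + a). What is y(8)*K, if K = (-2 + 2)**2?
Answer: 0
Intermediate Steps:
y(a) = -9*sqrt(2)*sqrt(a) (y(a) = -9*sqrt(a + a) = -9*sqrt(2)*sqrt(a))
K = 0 (K = 0**2 = 0)
y(8)*K = -9*sqrt(2)*sqrt(8)*0 = -9*sqrt(2)*2*sqrt(2)*0 = -36*0 = 0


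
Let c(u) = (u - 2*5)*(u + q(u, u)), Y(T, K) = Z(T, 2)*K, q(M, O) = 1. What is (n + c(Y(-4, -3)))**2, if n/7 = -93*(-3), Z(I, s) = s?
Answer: 4133089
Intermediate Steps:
n = 1953 (n = 7*(-93*(-3)) = 7*279 = 1953)
Y(T, K) = 2*K
c(u) = (1 + u)*(-10 + u) (c(u) = (u - 2*5)*(u + 1) = (u - 10)*(1 + u) = (-10 + u)*(1 + u) = (1 + u)*(-10 + u))
(n + c(Y(-4, -3)))**2 = (1953 + (-10 + (2*(-3))**2 - 18*(-3)))**2 = (1953 + (-10 + (-6)**2 - 9*(-6)))**2 = (1953 + (-10 + 36 + 54))**2 = (1953 + 80)**2 = 2033**2 = 4133089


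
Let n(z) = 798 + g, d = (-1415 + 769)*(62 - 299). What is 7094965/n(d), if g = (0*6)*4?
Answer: 7094965/798 ≈ 8890.9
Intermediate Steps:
d = 153102 (d = -646*(-237) = 153102)
g = 0 (g = 0*4 = 0)
n(z) = 798 (n(z) = 798 + 0 = 798)
7094965/n(d) = 7094965/798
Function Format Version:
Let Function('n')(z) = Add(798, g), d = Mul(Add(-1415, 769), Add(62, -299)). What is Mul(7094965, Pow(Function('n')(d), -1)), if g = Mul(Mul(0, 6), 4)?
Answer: Rational(7094965, 798) ≈ 8890.9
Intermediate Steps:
d = 153102 (d = Mul(-646, -237) = 153102)
g = 0 (g = Mul(0, 4) = 0)
Function('n')(z) = 798 (Function('n')(z) = Add(798, 0) = 798)
Mul(7094965, Pow(Function('n')(d), -1)) = Mul(7094965, Pow(798, -1)) = Mul(7094965, Rational(1, 798)) = Rational(7094965, 798)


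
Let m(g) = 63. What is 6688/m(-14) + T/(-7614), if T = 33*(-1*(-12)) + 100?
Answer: 2827288/26649 ≈ 106.09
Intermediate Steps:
T = 496 (T = 33*12 + 100 = 396 + 100 = 496)
6688/m(-14) + T/(-7614) = 6688/63 + 496/(-7614) = 6688*(1/63) + 496*(-1/7614) = 6688/63 - 248/3807 = 2827288/26649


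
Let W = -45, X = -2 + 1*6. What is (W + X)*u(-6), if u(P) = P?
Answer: 246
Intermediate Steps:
X = 4 (X = -2 + 6 = 4)
(W + X)*u(-6) = (-45 + 4)*(-6) = -41*(-6) = 246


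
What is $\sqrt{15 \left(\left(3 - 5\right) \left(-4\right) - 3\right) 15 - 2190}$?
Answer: $i \sqrt{1065} \approx 32.634 i$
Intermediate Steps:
$\sqrt{15 \left(\left(3 - 5\right) \left(-4\right) - 3\right) 15 - 2190} = \sqrt{15 \left(\left(-2\right) \left(-4\right) - 3\right) 15 - 2190} = \sqrt{15 \left(8 - 3\right) 15 - 2190} = \sqrt{15 \cdot 5 \cdot 15 - 2190} = \sqrt{75 \cdot 15 - 2190} = \sqrt{1125 - 2190} = \sqrt{-1065} = i \sqrt{1065}$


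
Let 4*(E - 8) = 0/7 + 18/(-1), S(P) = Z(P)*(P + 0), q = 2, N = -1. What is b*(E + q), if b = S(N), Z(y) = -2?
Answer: 11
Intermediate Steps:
S(P) = -2*P (S(P) = -2*(P + 0) = -2*P)
b = 2 (b = -2*(-1) = 2)
E = 7/2 (E = 8 + (0/7 + 18/(-1))/4 = 8 + (0*(⅐) + 18*(-1))/4 = 8 + (0 - 18)/4 = 8 + (¼)*(-18) = 8 - 9/2 = 7/2 ≈ 3.5000)
b*(E + q) = 2*(7/2 + 2) = 2*(11/2) = 11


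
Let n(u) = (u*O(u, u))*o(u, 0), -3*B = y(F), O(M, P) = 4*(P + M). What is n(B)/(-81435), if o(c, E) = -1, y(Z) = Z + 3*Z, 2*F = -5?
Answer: 160/146583 ≈ 0.0010915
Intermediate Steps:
O(M, P) = 4*M + 4*P (O(M, P) = 4*(M + P) = 4*M + 4*P)
F = -5/2 (F = (½)*(-5) = -5/2 ≈ -2.5000)
y(Z) = 4*Z
B = 10/3 (B = -4*(-5)/(3*2) = -⅓*(-10) = 10/3 ≈ 3.3333)
n(u) = -8*u² (n(u) = (u*(4*u + 4*u))*(-1) = (u*(8*u))*(-1) = (8*u²)*(-1) = -8*u²)
n(B)/(-81435) = -8*(10/3)²/(-81435) = -8*100/9*(-1/81435) = -800/9*(-1/81435) = 160/146583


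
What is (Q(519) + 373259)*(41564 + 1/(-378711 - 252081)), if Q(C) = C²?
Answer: 4212091136259985/157698 ≈ 2.6710e+10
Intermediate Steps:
(Q(519) + 373259)*(41564 + 1/(-378711 - 252081)) = (519² + 373259)*(41564 + 1/(-378711 - 252081)) = (269361 + 373259)*(41564 + 1/(-630792)) = 642620*(41564 - 1/630792) = 642620*(26218238687/630792) = 4212091136259985/157698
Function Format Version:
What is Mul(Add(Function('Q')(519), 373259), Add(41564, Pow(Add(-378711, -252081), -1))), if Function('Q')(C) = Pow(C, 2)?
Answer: Rational(4212091136259985, 157698) ≈ 2.6710e+10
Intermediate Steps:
Mul(Add(Function('Q')(519), 373259), Add(41564, Pow(Add(-378711, -252081), -1))) = Mul(Add(Pow(519, 2), 373259), Add(41564, Pow(Add(-378711, -252081), -1))) = Mul(Add(269361, 373259), Add(41564, Pow(-630792, -1))) = Mul(642620, Add(41564, Rational(-1, 630792))) = Mul(642620, Rational(26218238687, 630792)) = Rational(4212091136259985, 157698)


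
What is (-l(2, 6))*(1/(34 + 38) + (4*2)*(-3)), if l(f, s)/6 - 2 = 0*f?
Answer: 1727/6 ≈ 287.83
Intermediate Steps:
l(f, s) = 12 (l(f, s) = 12 + 6*(0*f) = 12 + 6*0 = 12 + 0 = 12)
(-l(2, 6))*(1/(34 + 38) + (4*2)*(-3)) = (-1*12)*(1/(34 + 38) + (4*2)*(-3)) = -12*(1/72 + 8*(-3)) = -12*(1/72 - 24) = -12*(-1727/72) = 1727/6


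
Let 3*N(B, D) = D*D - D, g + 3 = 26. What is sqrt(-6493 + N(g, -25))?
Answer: I*sqrt(56487)/3 ≈ 79.223*I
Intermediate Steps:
g = 23 (g = -3 + 26 = 23)
N(B, D) = -D/3 + D**2/3 (N(B, D) = (D*D - D)/3 = (D**2 - D)/3 = -D/3 + D**2/3)
sqrt(-6493 + N(g, -25)) = sqrt(-6493 + (1/3)*(-25)*(-1 - 25)) = sqrt(-6493 + (1/3)*(-25)*(-26)) = sqrt(-6493 + 650/3) = sqrt(-18829/3) = I*sqrt(56487)/3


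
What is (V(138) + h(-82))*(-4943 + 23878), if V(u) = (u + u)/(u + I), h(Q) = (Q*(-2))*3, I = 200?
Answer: 1577020410/169 ≈ 9.3315e+6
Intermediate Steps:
h(Q) = -6*Q (h(Q) = -2*Q*3 = -6*Q)
V(u) = 2*u/(200 + u) (V(u) = (u + u)/(u + 200) = (2*u)/(200 + u) = 2*u/(200 + u))
(V(138) + h(-82))*(-4943 + 23878) = (2*138/(200 + 138) - 6*(-82))*(-4943 + 23878) = (2*138/338 + 492)*18935 = (2*138*(1/338) + 492)*18935 = (138/169 + 492)*18935 = (83286/169)*18935 = 1577020410/169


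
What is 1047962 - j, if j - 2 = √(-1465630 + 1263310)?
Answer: 1047960 - 12*I*√1405 ≈ 1.048e+6 - 449.8*I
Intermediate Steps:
j = 2 + 12*I*√1405 (j = 2 + √(-1465630 + 1263310) = 2 + √(-202320) = 2 + 12*I*√1405 ≈ 2.0 + 449.8*I)
1047962 - j = 1047962 - (2 + 12*I*√1405) = 1047962 + (-2 - 12*I*√1405) = 1047960 - 12*I*√1405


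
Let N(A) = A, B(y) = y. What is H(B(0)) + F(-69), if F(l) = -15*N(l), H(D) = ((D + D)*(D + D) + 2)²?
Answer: 1039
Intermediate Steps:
H(D) = (2 + 4*D²)² (H(D) = ((2*D)*(2*D) + 2)² = (4*D² + 2)² = (2 + 4*D²)²)
F(l) = -15*l
H(B(0)) + F(-69) = 4*(1 + 2*0²)² - 15*(-69) = 4*(1 + 2*0)² + 1035 = 4*(1 + 0)² + 1035 = 4*1² + 1035 = 4*1 + 1035 = 4 + 1035 = 1039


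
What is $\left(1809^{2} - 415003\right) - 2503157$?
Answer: $354321$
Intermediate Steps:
$\left(1809^{2} - 415003\right) - 2503157 = \left(3272481 - 415003\right) - 2503157 = 2857478 - 2503157 = 354321$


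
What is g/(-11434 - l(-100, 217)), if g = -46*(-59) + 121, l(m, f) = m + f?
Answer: -2835/11551 ≈ -0.24543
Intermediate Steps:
l(m, f) = f + m
g = 2835 (g = 2714 + 121 = 2835)
g/(-11434 - l(-100, 217)) = 2835/(-11434 - (217 - 100)) = 2835/(-11434 - 1*117) = 2835/(-11434 - 117) = 2835/(-11551) = 2835*(-1/11551) = -2835/11551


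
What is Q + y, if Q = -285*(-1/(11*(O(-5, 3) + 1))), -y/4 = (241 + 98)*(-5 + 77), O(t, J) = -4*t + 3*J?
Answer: -2147885/22 ≈ -97631.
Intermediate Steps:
y = -97632 (y = -4*(241 + 98)*(-5 + 77) = -1356*72 = -4*24408 = -97632)
Q = 19/22 (Q = -285*(-1/(11*((-4*(-5) + 3*3) + 1))) = -285*(-1/(11*((20 + 9) + 1))) = -285*(-1/(11*(29 + 1))) = -285/(30*(-11)) = -285/(-330) = -285*(-1/330) = 19/22 ≈ 0.86364)
Q + y = 19/22 - 97632 = -2147885/22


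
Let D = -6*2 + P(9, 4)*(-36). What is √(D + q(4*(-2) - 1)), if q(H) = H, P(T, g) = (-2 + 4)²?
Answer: I*√165 ≈ 12.845*I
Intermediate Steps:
P(T, g) = 4 (P(T, g) = 2² = 4)
D = -156 (D = -6*2 + 4*(-36) = -12 - 144 = -156)
√(D + q(4*(-2) - 1)) = √(-156 + (4*(-2) - 1)) = √(-156 + (-8 - 1)) = √(-156 - 9) = √(-165) = I*√165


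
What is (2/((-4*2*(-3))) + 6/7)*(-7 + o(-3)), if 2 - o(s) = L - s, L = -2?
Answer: -79/14 ≈ -5.6429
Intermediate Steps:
o(s) = 4 + s (o(s) = 2 - (-2 - s) = 2 + (2 + s) = 4 + s)
(2/((-4*2*(-3))) + 6/7)*(-7 + o(-3)) = (2/((-4*2*(-3))) + 6/7)*(-7 + (4 - 3)) = (2/((-8*(-3))) + 6*(1/7))*(-7 + 1) = (2/24 + 6/7)*(-6) = (2*(1/24) + 6/7)*(-6) = (1/12 + 6/7)*(-6) = (79/84)*(-6) = -79/14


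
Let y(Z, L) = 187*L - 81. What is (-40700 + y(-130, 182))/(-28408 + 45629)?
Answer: -6747/17221 ≈ -0.39179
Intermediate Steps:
y(Z, L) = -81 + 187*L
(-40700 + y(-130, 182))/(-28408 + 45629) = (-40700 + (-81 + 187*182))/(-28408 + 45629) = (-40700 + (-81 + 34034))/17221 = (-40700 + 33953)*(1/17221) = -6747*1/17221 = -6747/17221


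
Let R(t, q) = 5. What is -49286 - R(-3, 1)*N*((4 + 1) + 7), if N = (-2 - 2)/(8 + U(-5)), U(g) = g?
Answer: -49206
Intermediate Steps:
N = -4/3 (N = (-2 - 2)/(8 - 5) = -4/3 ≈ -1.3333)
-49286 - R(-3, 1)*N*((4 + 1) + 7) = -49286 - 5*(-4/3)*((4 + 1) + 7) = -49286 - (-20)*(5 + 7)/3 = -49286 - (-20)*12/3 = -49286 - 1*(-80) = -49286 + 80 = -49206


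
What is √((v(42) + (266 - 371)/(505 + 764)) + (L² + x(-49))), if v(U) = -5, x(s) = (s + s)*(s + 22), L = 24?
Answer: 2*√15988883/141 ≈ 56.718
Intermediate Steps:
x(s) = 2*s*(22 + s) (x(s) = (2*s)*(22 + s) = 2*s*(22 + s))
√((v(42) + (266 - 371)/(505 + 764)) + (L² + x(-49))) = √((-5 + (266 - 371)/(505 + 764)) + (24² + 2*(-49)*(22 - 49))) = √((-5 - 105/1269) + (576 + 2*(-49)*(-27))) = √((-5 - 105*1/1269) + (576 + 2646)) = √((-5 - 35/423) + 3222) = √(-2150/423 + 3222) = √(1360756/423) = 2*√15988883/141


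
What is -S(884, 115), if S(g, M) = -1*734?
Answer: 734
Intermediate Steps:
S(g, M) = -734
-S(884, 115) = -1*(-734) = 734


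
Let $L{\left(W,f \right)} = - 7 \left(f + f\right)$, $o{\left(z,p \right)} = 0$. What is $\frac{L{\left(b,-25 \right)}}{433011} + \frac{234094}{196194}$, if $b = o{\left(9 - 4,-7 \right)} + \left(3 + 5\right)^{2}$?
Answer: $\frac{5635219163}{4719675563} \approx 1.194$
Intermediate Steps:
$b = 64$ ($b = 0 + \left(3 + 5\right)^{2} = 0 + 8^{2} = 0 + 64 = 64$)
$L{\left(W,f \right)} = - 14 f$ ($L{\left(W,f \right)} = - 7 \cdot 2 f = - 14 f$)
$\frac{L{\left(b,-25 \right)}}{433011} + \frac{234094}{196194} = \frac{\left(-14\right) \left(-25\right)}{433011} + \frac{234094}{196194} = 350 \cdot \frac{1}{433011} + 234094 \cdot \frac{1}{196194} = \frac{350}{433011} + \frac{117047}{98097} = \frac{5635219163}{4719675563}$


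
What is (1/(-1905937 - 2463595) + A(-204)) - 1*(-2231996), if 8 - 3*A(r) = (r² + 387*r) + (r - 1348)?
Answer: 9809424558719/4369532 ≈ 2.2450e+6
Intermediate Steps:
A(r) = 452 - 388*r/3 - r²/3 (A(r) = 8/3 - ((r² + 387*r) + (r - 1348))/3 = 8/3 - ((r² + 387*r) + (-1348 + r))/3 = 8/3 - (-1348 + r² + 388*r)/3 = 8/3 + (1348/3 - 388*r/3 - r²/3) = 452 - 388*r/3 - r²/3)
(1/(-1905937 - 2463595) + A(-204)) - 1*(-2231996) = (1/(-1905937 - 2463595) + (452 - 388/3*(-204) - ⅓*(-204)²)) - 1*(-2231996) = (1/(-4369532) + (452 + 26384 - ⅓*41616)) + 2231996 = (-1/4369532 + (452 + 26384 - 13872)) + 2231996 = (-1/4369532 + 12964) + 2231996 = 56646612847/4369532 + 2231996 = 9809424558719/4369532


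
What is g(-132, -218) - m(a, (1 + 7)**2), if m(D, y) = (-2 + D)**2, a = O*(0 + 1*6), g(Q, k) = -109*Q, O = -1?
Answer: 14324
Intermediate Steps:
a = -6 (a = -(0 + 1*6) = -(0 + 6) = -1*6 = -6)
g(-132, -218) - m(a, (1 + 7)**2) = -109*(-132) - (-2 - 6)**2 = 14388 - 1*(-8)**2 = 14388 - 1*64 = 14388 - 64 = 14324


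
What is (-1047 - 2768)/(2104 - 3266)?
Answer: 545/166 ≈ 3.2831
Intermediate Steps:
(-1047 - 2768)/(2104 - 3266) = -3815/(-1162) = -3815*(-1/1162) = 545/166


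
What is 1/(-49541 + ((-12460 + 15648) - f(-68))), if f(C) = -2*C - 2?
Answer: -1/46487 ≈ -2.1511e-5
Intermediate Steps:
f(C) = -2 - 2*C
1/(-49541 + ((-12460 + 15648) - f(-68))) = 1/(-49541 + ((-12460 + 15648) - (-2 - 2*(-68)))) = 1/(-49541 + (3188 - (-2 + 136))) = 1/(-49541 + (3188 - 1*134)) = 1/(-49541 + (3188 - 134)) = 1/(-49541 + 3054) = 1/(-46487) = -1/46487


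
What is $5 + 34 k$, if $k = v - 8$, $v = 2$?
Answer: $-199$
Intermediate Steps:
$k = -6$ ($k = 2 - 8 = -6$)
$5 + 34 k = 5 + 34 \left(-6\right) = 5 - 204 = -199$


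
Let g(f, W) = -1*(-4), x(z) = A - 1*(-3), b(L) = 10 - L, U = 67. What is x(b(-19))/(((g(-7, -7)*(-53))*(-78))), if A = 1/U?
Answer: 101/553956 ≈ 0.00018233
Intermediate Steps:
A = 1/67 ≈ 0.014925
x(z) = 202/67 (x(z) = 1/67 - 1*(-3) = 1/67 + 3 = 202/67)
g(f, W) = 4
x(b(-19))/(((g(-7, -7)*(-53))*(-78))) = 202/(67*(((4*(-53))*(-78)))) = 202/(67*((-212*(-78)))) = (202/67)/16536 = (202/67)*(1/16536) = 101/553956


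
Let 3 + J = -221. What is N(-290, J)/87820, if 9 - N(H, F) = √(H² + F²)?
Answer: 9/87820 - √33569/43910 ≈ -0.0040701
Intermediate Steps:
J = -224 (J = -3 - 221 = -224)
N(H, F) = 9 - √(F² + H²) (N(H, F) = 9 - √(H² + F²) = 9 - √(F² + H²))
N(-290, J)/87820 = (9 - √((-224)² + (-290)²))/87820 = (9 - √(50176 + 84100))*(1/87820) = (9 - √134276)*(1/87820) = (9 - 2*√33569)*(1/87820) = 9/87820 - √33569/43910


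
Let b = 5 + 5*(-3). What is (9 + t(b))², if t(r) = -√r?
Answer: (9 - I*√10)² ≈ 71.0 - 56.921*I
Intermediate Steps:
b = -10 (b = 5 - 15 = -10)
(9 + t(b))² = (9 - √(-10))² = (9 - I*√10)²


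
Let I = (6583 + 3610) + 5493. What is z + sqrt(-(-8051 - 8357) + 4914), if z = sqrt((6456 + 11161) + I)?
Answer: sqrt(21322) + sqrt(33303) ≈ 328.51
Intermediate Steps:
I = 15686 (I = 10193 + 5493 = 15686)
z = sqrt(33303) (z = sqrt((6456 + 11161) + 15686) = sqrt(17617 + 15686) = sqrt(33303) ≈ 182.49)
z + sqrt(-(-8051 - 8357) + 4914) = sqrt(33303) + sqrt(-(-8051 - 8357) + 4914) = sqrt(33303) + sqrt(-1*(-16408) + 4914) = sqrt(33303) + sqrt(16408 + 4914) = sqrt(33303) + sqrt(21322) = sqrt(21322) + sqrt(33303)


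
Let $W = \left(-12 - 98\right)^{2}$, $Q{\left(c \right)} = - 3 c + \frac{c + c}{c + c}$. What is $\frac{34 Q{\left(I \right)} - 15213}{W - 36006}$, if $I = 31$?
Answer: $\frac{18341}{23906} \approx 0.76721$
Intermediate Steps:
$Q{\left(c \right)} = 1 - 3 c$ ($Q{\left(c \right)} = - 3 c + \frac{2 c}{2 c} = - 3 c + 2 c \frac{1}{2 c} = - 3 c + 1 = 1 - 3 c$)
$W = 12100$ ($W = \left(-110\right)^{2} = 12100$)
$\frac{34 Q{\left(I \right)} - 15213}{W - 36006} = \frac{34 \left(1 - 93\right) - 15213}{12100 - 36006} = \frac{34 \left(1 - 93\right) - 15213}{-23906} = \left(34 \left(-92\right) - 15213\right) \left(- \frac{1}{23906}\right) = \left(-3128 - 15213\right) \left(- \frac{1}{23906}\right) = \left(-18341\right) \left(- \frac{1}{23906}\right) = \frac{18341}{23906}$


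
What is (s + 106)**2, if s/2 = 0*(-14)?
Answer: 11236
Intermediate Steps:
s = 0 (s = 2*(0*(-14)) = 2*0 = 0)
(s + 106)**2 = (0 + 106)**2 = 106**2 = 11236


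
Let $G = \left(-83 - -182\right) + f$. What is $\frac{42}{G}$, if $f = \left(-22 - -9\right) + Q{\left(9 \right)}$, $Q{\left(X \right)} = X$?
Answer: $\frac{42}{95} \approx 0.44211$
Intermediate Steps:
$f = -4$ ($f = \left(-22 - -9\right) + 9 = \left(-22 + \left(-18 + 27\right)\right) + 9 = \left(-22 + 9\right) + 9 = -13 + 9 = -4$)
$G = 95$ ($G = \left(-83 - -182\right) - 4 = \left(-83 + 182\right) - 4 = 99 - 4 = 95$)
$\frac{42}{G} = \frac{42}{95}$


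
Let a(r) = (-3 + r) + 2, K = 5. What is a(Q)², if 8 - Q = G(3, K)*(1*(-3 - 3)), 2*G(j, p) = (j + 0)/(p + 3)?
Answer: 4225/64 ≈ 66.016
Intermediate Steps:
G(j, p) = j/(2*(3 + p)) (G(j, p) = ((j + 0)/(p + 3))/2 = (j/(3 + p))/2 = j/(2*(3 + p)))
Q = 73/8 (Q = 8 - (½)*3/(3 + 5)*1*(-3 - 3) = 8 - (½)*3/8*1*(-6) = 8 - (½)*3*(⅛)*(-6) = 8 - 3*(-6)/16 = 8 - 1*(-9/8) = 8 + 9/8 = 73/8 ≈ 9.1250)
a(r) = -1 + r
a(Q)² = (-1 + 73/8)² = (65/8)² = 4225/64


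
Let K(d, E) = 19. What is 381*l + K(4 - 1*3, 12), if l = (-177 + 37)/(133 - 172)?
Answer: 18027/13 ≈ 1386.7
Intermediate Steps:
l = 140/39 (l = -140/(-39) = -140*(-1/39) = 140/39 ≈ 3.5897)
381*l + K(4 - 1*3, 12) = 381*(140/39) + 19 = 17780/13 + 19 = 18027/13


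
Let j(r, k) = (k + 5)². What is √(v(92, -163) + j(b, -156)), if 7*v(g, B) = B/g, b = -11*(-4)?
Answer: √2364072641/322 ≈ 151.00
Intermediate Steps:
b = 44
v(g, B) = B/(7*g) (v(g, B) = (B/g)/7 = B/(7*g))
j(r, k) = (5 + k)²
√(v(92, -163) + j(b, -156)) = √((⅐)*(-163)/92 + (5 - 156)²) = √((⅐)*(-163)*(1/92) + (-151)²) = √(-163/644 + 22801) = √(14683681/644) = √2364072641/322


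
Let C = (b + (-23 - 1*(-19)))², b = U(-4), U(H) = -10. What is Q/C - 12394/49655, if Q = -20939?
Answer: -1042155269/9732380 ≈ -107.08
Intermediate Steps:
b = -10
C = 196 (C = (-10 + (-23 - 1*(-19)))² = (-10 + (-23 + 19))² = (-10 - 4)² = (-14)² = 196)
Q/C - 12394/49655 = -20939/196 - 12394/49655 = -1042155269/9732380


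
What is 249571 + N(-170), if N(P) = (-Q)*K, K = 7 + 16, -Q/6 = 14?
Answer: 251503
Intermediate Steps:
Q = -84 (Q = -6*14 = -84)
K = 23
N(P) = 1932 (N(P) = -1*(-84)*23 = 84*23 = 1932)
249571 + N(-170) = 249571 + 1932 = 251503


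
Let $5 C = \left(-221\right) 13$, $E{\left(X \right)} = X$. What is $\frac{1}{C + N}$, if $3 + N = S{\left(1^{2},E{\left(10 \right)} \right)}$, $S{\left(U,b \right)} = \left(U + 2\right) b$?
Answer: $- \frac{5}{2738} \approx -0.0018262$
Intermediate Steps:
$S{\left(U,b \right)} = b \left(2 + U\right)$ ($S{\left(U,b \right)} = \left(2 + U\right) b = b \left(2 + U\right)$)
$N = 27$ ($N = -3 + 10 \left(2 + 1^{2}\right) = -3 + 10 \left(2 + 1\right) = -3 + 10 \cdot 3 = -3 + 30 = 27$)
$C = - \frac{2873}{5}$ ($C = \frac{\left(-221\right) 13}{5} = \frac{1}{5} \left(-2873\right) = - \frac{2873}{5} \approx -574.6$)
$\frac{1}{C + N} = \frac{1}{- \frac{2873}{5} + 27} = \frac{1}{- \frac{2738}{5}} = - \frac{5}{2738}$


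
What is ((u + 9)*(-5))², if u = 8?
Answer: 7225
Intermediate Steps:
((u + 9)*(-5))² = ((8 + 9)*(-5))² = (17*(-5))² = (-85)² = 7225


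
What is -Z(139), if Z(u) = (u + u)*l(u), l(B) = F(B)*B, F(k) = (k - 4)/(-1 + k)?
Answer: -869445/23 ≈ -37802.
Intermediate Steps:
F(k) = (-4 + k)/(-1 + k)
l(B) = B*(-4 + B)/(-1 + B) (l(B) = ((-4 + B)/(-1 + B))*B = B*(-4 + B)/(-1 + B))
Z(u) = 2*u²*(-4 + u)/(-1 + u) (Z(u) = (u + u)*(u*(-4 + u)/(-1 + u)) = (2*u)*(u*(-4 + u)/(-1 + u)) = 2*u²*(-4 + u)/(-1 + u))
-Z(139) = -2*139²*(-4 + 139)/(-1 + 139) = -2*19321*135/138 = -1*869445/23 = -869445/23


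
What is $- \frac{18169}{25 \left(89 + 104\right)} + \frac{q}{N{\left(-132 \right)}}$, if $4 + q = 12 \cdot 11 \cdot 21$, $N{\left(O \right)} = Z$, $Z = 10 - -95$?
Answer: $\frac{2289571}{101325} \approx 22.596$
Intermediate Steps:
$Z = 105$ ($Z = 10 + 95 = 105$)
$N{\left(O \right)} = 105$
$q = 2768$ ($q = -4 + 12 \cdot 11 \cdot 21 = -4 + 132 \cdot 21 = -4 + 2772 = 2768$)
$- \frac{18169}{25 \left(89 + 104\right)} + \frac{q}{N{\left(-132 \right)}} = - \frac{18169}{25 \left(89 + 104\right)} + \frac{2768}{105} = - \frac{18169}{25 \cdot 193} + 2768 \cdot \frac{1}{105} = - \frac{18169}{4825} + \frac{2768}{105} = \frac{2289571}{101325}$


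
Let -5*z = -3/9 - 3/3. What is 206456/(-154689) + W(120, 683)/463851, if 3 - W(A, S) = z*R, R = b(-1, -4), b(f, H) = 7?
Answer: -478823233709/358763236695 ≈ -1.3347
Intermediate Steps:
R = 7
z = 4/15 (z = -(-3/9 - 3/3)/5 = -(-3*1/9 - 3*1/3)/5 = -(-1/3 - 1)/5 = -1/5*(-4/3) = 4/15 ≈ 0.26667)
W(A, S) = 17/15 (W(A, S) = 3 - 4*7/15 = 3 - 1*28/15 = 3 - 28/15 = 17/15)
206456/(-154689) + W(120, 683)/463851 = 206456/(-154689) + (17/15)/463851 = 206456*(-1/154689) + (17/15)*(1/463851) = -206456/154689 + 17/6957765 = -478823233709/358763236695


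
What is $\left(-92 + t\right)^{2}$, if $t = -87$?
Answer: $32041$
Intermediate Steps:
$\left(-92 + t\right)^{2} = \left(-92 - 87\right)^{2} = \left(-179\right)^{2} = 32041$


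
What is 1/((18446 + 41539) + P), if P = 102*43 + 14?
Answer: 1/64385 ≈ 1.5532e-5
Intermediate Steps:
P = 4400 (P = 4386 + 14 = 4400)
1/((18446 + 41539) + P) = 1/((18446 + 41539) + 4400) = 1/(59985 + 4400) = 1/64385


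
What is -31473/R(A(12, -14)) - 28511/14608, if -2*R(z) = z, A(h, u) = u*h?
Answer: -38512709/102256 ≈ -376.63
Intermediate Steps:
A(h, u) = h*u
R(z) = -z/2
-31473/R(A(12, -14)) - 28511/14608 = -31473/((-6*(-14))) - 28511/14608 = -31473/((-½*(-168))) - 28511*1/14608 = -31473/84 - 28511/14608 = -31473*1/84 - 28511/14608 = -10491/28 - 28511/14608 = -38512709/102256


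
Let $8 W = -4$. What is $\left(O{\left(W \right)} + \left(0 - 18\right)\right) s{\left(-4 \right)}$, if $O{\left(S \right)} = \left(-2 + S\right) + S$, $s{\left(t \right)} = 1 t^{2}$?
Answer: $-336$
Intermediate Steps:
$W = - \frac{1}{2}$ ($W = \frac{1}{8} \left(-4\right) = - \frac{1}{2} \approx -0.5$)
$s{\left(t \right)} = t^{2}$
$O{\left(S \right)} = -2 + 2 S$
$\left(O{\left(W \right)} + \left(0 - 18\right)\right) s{\left(-4 \right)} = \left(\left(-2 + 2 \left(- \frac{1}{2}\right)\right) + \left(0 - 18\right)\right) \left(-4\right)^{2} = \left(\left(-2 - 1\right) - 18\right) 16 = \left(-3 - 18\right) 16 = \left(-21\right) 16 = -336$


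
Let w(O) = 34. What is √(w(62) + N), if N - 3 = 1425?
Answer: √1462 ≈ 38.236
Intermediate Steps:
N = 1428 (N = 3 + 1425 = 1428)
√(w(62) + N) = √(34 + 1428) = √1462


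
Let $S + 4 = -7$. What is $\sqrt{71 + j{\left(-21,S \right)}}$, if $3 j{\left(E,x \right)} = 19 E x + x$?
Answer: $\frac{\sqrt{13773}}{3} \approx 39.12$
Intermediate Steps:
$S = -11$ ($S = -4 - 7 = -11$)
$j{\left(E,x \right)} = \frac{x}{3} + \frac{19 E x}{3}$ ($j{\left(E,x \right)} = \frac{19 E x + x}{3} = \frac{x + 19 E x}{3} = \frac{x}{3} + \frac{19 E x}{3}$)
$\sqrt{71 + j{\left(-21,S \right)}} = \sqrt{71 + \frac{1}{3} \left(-11\right) \left(1 + 19 \left(-21\right)\right)} = \sqrt{71 + \frac{1}{3} \left(-11\right) \left(1 - 399\right)} = \sqrt{71 + \frac{1}{3} \left(-11\right) \left(-398\right)} = \sqrt{71 + \frac{4378}{3}} = \sqrt{\frac{4591}{3}} = \frac{\sqrt{13773}}{3}$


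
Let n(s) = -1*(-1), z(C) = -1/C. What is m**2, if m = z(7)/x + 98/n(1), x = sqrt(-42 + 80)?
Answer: (26068 - sqrt(38))**2/70756 ≈ 9599.5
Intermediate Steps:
n(s) = 1
x = sqrt(38) ≈ 6.1644
m = 98 - sqrt(38)/266 (m = (-1/7)/(sqrt(38)) + 98/1 = (-1*1/7)*(sqrt(38)/38) + 98*1 = -sqrt(38)/266 + 98 = 98 - sqrt(38)/266 ≈ 97.977)
m**2 = (98 - sqrt(38)/266)**2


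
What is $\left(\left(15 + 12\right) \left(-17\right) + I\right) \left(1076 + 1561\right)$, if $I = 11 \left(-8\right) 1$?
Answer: $-1442439$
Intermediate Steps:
$I = -88$ ($I = \left(-88\right) 1 = -88$)
$\left(\left(15 + 12\right) \left(-17\right) + I\right) \left(1076 + 1561\right) = \left(\left(15 + 12\right) \left(-17\right) - 88\right) \left(1076 + 1561\right) = \left(27 \left(-17\right) - 88\right) 2637 = \left(-459 - 88\right) 2637 = \left(-547\right) 2637 = -1442439$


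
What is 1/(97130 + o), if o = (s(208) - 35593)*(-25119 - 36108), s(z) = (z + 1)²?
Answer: -1/495106846 ≈ -2.0198e-9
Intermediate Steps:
s(z) = (1 + z)²
o = -495203976 (o = ((1 + 208)² - 35593)*(-25119 - 36108) = (209² - 35593)*(-61227) = (43681 - 35593)*(-61227) = 8088*(-61227) = -495203976)
1/(97130 + o) = 1/(97130 - 495203976) = 1/(-495106846) = -1/495106846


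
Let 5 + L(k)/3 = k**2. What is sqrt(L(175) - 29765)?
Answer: sqrt(62095) ≈ 249.19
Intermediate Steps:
L(k) = -15 + 3*k**2
sqrt(L(175) - 29765) = sqrt((-15 + 3*175**2) - 29765) = sqrt((-15 + 3*30625) - 29765) = sqrt((-15 + 91875) - 29765) = sqrt(91860 - 29765) = sqrt(62095)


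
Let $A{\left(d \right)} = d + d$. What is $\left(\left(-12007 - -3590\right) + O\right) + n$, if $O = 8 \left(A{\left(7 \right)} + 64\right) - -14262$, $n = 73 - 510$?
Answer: $6032$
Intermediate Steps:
$A{\left(d \right)} = 2 d$
$n = -437$ ($n = 73 - 510 = -437$)
$O = 14886$ ($O = 8 \left(2 \cdot 7 + 64\right) - -14262 = 8 \left(14 + 64\right) + 14262 = 8 \cdot 78 + 14262 = 624 + 14262 = 14886$)
$\left(\left(-12007 - -3590\right) + O\right) + n = \left(\left(-12007 - -3590\right) + 14886\right) - 437 = \left(\left(-12007 + 3590\right) + 14886\right) - 437 = \left(-8417 + 14886\right) - 437 = 6469 - 437 = 6032$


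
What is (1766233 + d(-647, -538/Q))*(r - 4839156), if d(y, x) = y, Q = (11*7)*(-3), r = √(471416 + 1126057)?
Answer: -8543946085416 + 5296758*√177497 ≈ -8.5417e+12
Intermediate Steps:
r = 3*√177497 (r = √1597473 = 3*√177497 ≈ 1263.9)
Q = -231 (Q = 77*(-3) = -231)
(1766233 + d(-647, -538/Q))*(r - 4839156) = (1766233 - 647)*(3*√177497 - 4839156) = 1765586*(-4839156 + 3*√177497) = -8543946085416 + 5296758*√177497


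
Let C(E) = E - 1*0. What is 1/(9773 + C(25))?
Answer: 1/9798 ≈ 0.00010206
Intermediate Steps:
C(E) = E (C(E) = E + 0 = E)
1/(9773 + C(25)) = 1/(9773 + 25) = 1/9798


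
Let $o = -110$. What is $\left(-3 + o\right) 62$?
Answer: $-7006$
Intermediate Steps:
$\left(-3 + o\right) 62 = \left(-3 - 110\right) 62 = \left(-113\right) 62 = -7006$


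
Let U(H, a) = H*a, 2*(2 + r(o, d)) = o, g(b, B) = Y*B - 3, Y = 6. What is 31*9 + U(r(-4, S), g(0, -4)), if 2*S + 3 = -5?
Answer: 387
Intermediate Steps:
S = -4 (S = -3/2 + (1/2)*(-5) = -3/2 - 5/2 = -4)
g(b, B) = -3 + 6*B (g(b, B) = 6*B - 3 = -3 + 6*B)
r(o, d) = -2 + o/2
31*9 + U(r(-4, S), g(0, -4)) = 31*9 + (-2 + (1/2)*(-4))*(-3 + 6*(-4)) = 279 + (-2 - 2)*(-3 - 24) = 279 - 4*(-27) = 279 + 108 = 387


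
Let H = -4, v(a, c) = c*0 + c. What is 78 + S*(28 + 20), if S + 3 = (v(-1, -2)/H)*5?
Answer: 54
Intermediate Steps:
v(a, c) = c (v(a, c) = 0 + c = c)
S = -½ (S = -3 - 2/(-4)*5 = -3 - 2*(-¼)*5 = -3 + (½)*5 = -3 + 5/2 = -½ ≈ -0.50000)
78 + S*(28 + 20) = 78 - (28 + 20)/2 = 78 - ½*48 = 78 - 24 = 54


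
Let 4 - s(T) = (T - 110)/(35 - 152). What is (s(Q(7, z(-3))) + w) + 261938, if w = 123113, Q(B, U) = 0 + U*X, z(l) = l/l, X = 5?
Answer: 15017110/39 ≈ 3.8505e+5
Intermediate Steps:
z(l) = 1
Q(B, U) = 5*U (Q(B, U) = 0 + U*5 = 0 + 5*U = 5*U)
s(T) = 358/117 + T/117 (s(T) = 4 - (T - 110)/(35 - 152) = 4 - (-110 + T)/(-117) = 4 - (-110 + T)*(-1)/117 = 4 - (110/117 - T/117) = 4 + (-110/117 + T/117) = 358/117 + T/117)
(s(Q(7, z(-3))) + w) + 261938 = ((358/117 + (5*1)/117) + 123113) + 261938 = ((358/117 + (1/117)*5) + 123113) + 261938 = ((358/117 + 5/117) + 123113) + 261938 = (121/39 + 123113) + 261938 = 4801528/39 + 261938 = 15017110/39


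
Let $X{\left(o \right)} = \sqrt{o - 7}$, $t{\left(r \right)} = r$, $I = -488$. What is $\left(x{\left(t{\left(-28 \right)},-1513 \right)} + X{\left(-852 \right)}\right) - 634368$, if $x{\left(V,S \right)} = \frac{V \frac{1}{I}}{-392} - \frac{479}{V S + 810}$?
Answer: $- \frac{93558106631163}{147482384} + i \sqrt{859} \approx -6.3437 \cdot 10^{5} + 29.309 i$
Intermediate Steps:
$X{\left(o \right)} = \sqrt{-7 + o}$
$x{\left(V,S \right)} = - \frac{479}{810 + S V} + \frac{V}{191296}$ ($x{\left(V,S \right)} = \frac{V \frac{1}{-488}}{-392} - \frac{479}{V S + 810} = V \left(- \frac{1}{488}\right) \left(- \frac{1}{392}\right) - \frac{479}{S V + 810} = - \frac{V}{488} \left(- \frac{1}{392}\right) - \frac{479}{810 + S V} = \frac{V}{191296} - \frac{479}{810 + S V} = - \frac{479}{810 + S V} + \frac{V}{191296}$)
$\left(x{\left(t{\left(-28 \right)},-1513 \right)} + X{\left(-852 \right)}\right) - 634368 = \left(\frac{-91630784 + 810 \left(-28\right) - 1513 \left(-28\right)^{2}}{191296 \left(810 - -42364\right)} + \sqrt{-7 - 852}\right) - 634368 = \left(\frac{-91630784 - 22680 - 1186192}{191296 \left(810 + 42364\right)} + \sqrt{-859}\right) - 634368 = \left(\frac{-91630784 - 22680 - 1186192}{191296 \cdot 43174} + i \sqrt{859}\right) - 634368 = \left(\frac{1}{191296} \cdot \frac{1}{43174} \left(-92839656\right) + i \sqrt{859}\right) - 634368 = \left(- \frac{1657851}{147482384} + i \sqrt{859}\right) - 634368 = - \frac{93558106631163}{147482384} + i \sqrt{859}$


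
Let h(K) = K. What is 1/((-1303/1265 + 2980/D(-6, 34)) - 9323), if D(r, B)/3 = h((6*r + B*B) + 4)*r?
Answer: -6398370/59659536509 ≈ -0.00010725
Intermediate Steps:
D(r, B) = 3*r*(4 + B² + 6*r) (D(r, B) = 3*(((6*r + B*B) + 4)*r) = 3*(((6*r + B²) + 4)*r) = 3*(((B² + 6*r) + 4)*r) = 3*((4 + B² + 6*r)*r) = 3*(r*(4 + B² + 6*r)) = 3*r*(4 + B² + 6*r))
1/((-1303/1265 + 2980/D(-6, 34)) - 9323) = 1/((-1303/1265 + 2980/((3*(-6)*(4 + 34² + 6*(-6))))) - 9323) = 1/((-1303*1/1265 + 2980/((3*(-6)*(4 + 1156 - 36)))) - 9323) = 1/((-1303/1265 + 2980/((3*(-6)*1124))) - 9323) = 1/((-1303/1265 + 2980/(-20232)) - 9323) = 1/((-1303/1265 + 2980*(-1/20232)) - 9323) = 1/((-1303/1265 - 745/5058) - 9323) = 1/(-7532999/6398370 - 9323) = 1/(-59659536509/6398370) = -6398370/59659536509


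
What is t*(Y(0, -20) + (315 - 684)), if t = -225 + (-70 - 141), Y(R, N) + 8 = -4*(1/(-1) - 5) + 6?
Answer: 151292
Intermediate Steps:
Y(R, N) = 22 (Y(R, N) = -8 + (-4*(1/(-1) - 5) + 6) = -8 + (-4*(-1 - 5) + 6) = -8 + (-4*(-6) + 6) = -8 + (-1*(-24) + 6) = -8 + (24 + 6) = -8 + 30 = 22)
t = -436 (t = -225 - 211 = -436)
t*(Y(0, -20) + (315 - 684)) = -436*(22 + (315 - 684)) = -436*(22 - 369) = -436*(-347) = 151292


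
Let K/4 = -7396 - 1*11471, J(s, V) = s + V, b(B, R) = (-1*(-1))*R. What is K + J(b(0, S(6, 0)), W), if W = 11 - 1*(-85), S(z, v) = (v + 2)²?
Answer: -75368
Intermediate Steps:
S(z, v) = (2 + v)²
b(B, R) = R (b(B, R) = 1*R = R)
W = 96 (W = 11 + 85 = 96)
J(s, V) = V + s
K = -75468 (K = 4*(-7396 - 1*11471) = 4*(-7396 - 11471) = 4*(-18867) = -75468)
K + J(b(0, S(6, 0)), W) = -75468 + (96 + (2 + 0)²) = -75468 + (96 + 2²) = -75468 + (96 + 4) = -75468 + 100 = -75368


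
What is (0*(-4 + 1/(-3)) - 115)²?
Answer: 13225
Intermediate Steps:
(0*(-4 + 1/(-3)) - 115)² = (0*(-4 + 1*(-⅓)) - 115)² = (0*(-4 - ⅓) - 115)² = (0*(-13/3) - 115)² = (0 - 115)² = (-115)² = 13225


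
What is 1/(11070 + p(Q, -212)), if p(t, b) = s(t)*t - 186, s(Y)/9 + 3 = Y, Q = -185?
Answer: 1/323904 ≈ 3.0873e-6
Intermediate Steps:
s(Y) = -27 + 9*Y
p(t, b) = -186 + t*(-27 + 9*t) (p(t, b) = (-27 + 9*t)*t - 186 = t*(-27 + 9*t) - 186 = -186 + t*(-27 + 9*t))
1/(11070 + p(Q, -212)) = 1/(11070 + (-186 + 9*(-185)*(-3 - 185))) = 1/(11070 + (-186 + 9*(-185)*(-188))) = 1/(11070 + (-186 + 313020)) = 1/(11070 + 312834) = 1/323904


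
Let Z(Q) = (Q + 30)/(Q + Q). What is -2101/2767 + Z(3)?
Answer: 26235/5534 ≈ 4.7407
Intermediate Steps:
Z(Q) = (30 + Q)/(2*Q) (Z(Q) = (30 + Q)/((2*Q)) = (30 + Q)*(1/(2*Q)) = (30 + Q)/(2*Q))
-2101/2767 + Z(3) = -2101/2767 + (½)*(30 + 3)/3 = -2101*1/2767 + (½)*(⅓)*33 = -2101/2767 + 11/2 = 26235/5534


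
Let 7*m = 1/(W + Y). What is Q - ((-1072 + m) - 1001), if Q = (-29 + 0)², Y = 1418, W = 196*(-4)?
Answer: 12932331/4438 ≈ 2914.0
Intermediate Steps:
W = -784
m = 1/4438 (m = 1/(7*(-784 + 1418)) = (⅐)/634 = (⅐)*(1/634) = 1/4438 ≈ 0.00022533)
Q = 841 (Q = (-29)² = 841)
Q - ((-1072 + m) - 1001) = 841 - ((-1072 + 1/4438) - 1001) = 841 - (-4757535/4438 - 1001) = 841 - 1*(-9199973/4438) = 841 + 9199973/4438 = 12932331/4438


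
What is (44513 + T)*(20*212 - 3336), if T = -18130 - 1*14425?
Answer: 10810032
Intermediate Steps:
T = -32555 (T = -18130 - 14425 = -32555)
(44513 + T)*(20*212 - 3336) = (44513 - 32555)*(20*212 - 3336) = 11958*(4240 - 3336) = 11958*904 = 10810032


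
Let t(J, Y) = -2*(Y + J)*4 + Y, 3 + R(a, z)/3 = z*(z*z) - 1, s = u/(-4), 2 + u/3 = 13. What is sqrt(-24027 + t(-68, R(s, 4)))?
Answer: I*sqrt(24743) ≈ 157.3*I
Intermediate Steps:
u = 33 (u = -6 + 3*13 = -6 + 39 = 33)
s = -33/4 (s = 33/(-4) = 33*(-1/4) = -33/4 ≈ -8.2500)
R(a, z) = -12 + 3*z**3 (R(a, z) = -9 + 3*(z*(z*z) - 1) = -9 + 3*(z*z**2 - 1) = -9 + 3*(z**3 - 1) = -9 + 3*(-1 + z**3) = -9 + (-3 + 3*z**3) = -12 + 3*z**3)
t(J, Y) = -8*J - 7*Y (t(J, Y) = -2*(J + Y)*4 + Y = -2*(4*J + 4*Y) + Y = (-8*J - 8*Y) + Y = -8*J - 7*Y)
sqrt(-24027 + t(-68, R(s, 4))) = sqrt(-24027 + (-8*(-68) - 7*(-12 + 3*4**3))) = sqrt(-24027 + (544 - 7*(-12 + 3*64))) = sqrt(-24027 + (544 - 7*(-12 + 192))) = sqrt(-24027 + (544 - 7*180)) = sqrt(-24027 + (544 - 1260)) = sqrt(-24027 - 716) = sqrt(-24743) = I*sqrt(24743)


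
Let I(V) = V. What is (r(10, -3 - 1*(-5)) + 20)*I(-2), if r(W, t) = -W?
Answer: -20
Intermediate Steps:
(r(10, -3 - 1*(-5)) + 20)*I(-2) = (-1*10 + 20)*(-2) = (-10 + 20)*(-2) = 10*(-2) = -20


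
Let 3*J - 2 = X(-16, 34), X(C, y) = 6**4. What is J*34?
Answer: 44132/3 ≈ 14711.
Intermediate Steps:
X(C, y) = 1296
J = 1298/3 (J = 2/3 + (1/3)*1296 = 2/3 + 432 = 1298/3 ≈ 432.67)
J*34 = (1298/3)*34 = 44132/3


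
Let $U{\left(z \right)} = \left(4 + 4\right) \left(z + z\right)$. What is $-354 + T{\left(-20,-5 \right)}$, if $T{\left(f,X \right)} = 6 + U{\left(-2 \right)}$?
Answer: $-380$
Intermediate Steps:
$U{\left(z \right)} = 16 z$ ($U{\left(z \right)} = 8 \cdot 2 z = 16 z$)
$T{\left(f,X \right)} = -26$ ($T{\left(f,X \right)} = 6 + 16 \left(-2\right) = 6 - 32 = -26$)
$-354 + T{\left(-20,-5 \right)} = -354 - 26 = -380$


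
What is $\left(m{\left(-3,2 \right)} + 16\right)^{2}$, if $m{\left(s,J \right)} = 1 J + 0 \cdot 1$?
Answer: $324$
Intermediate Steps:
$m{\left(s,J \right)} = J$ ($m{\left(s,J \right)} = J + 0 = J$)
$\left(m{\left(-3,2 \right)} + 16\right)^{2} = \left(2 + 16\right)^{2} = 18^{2} = 324$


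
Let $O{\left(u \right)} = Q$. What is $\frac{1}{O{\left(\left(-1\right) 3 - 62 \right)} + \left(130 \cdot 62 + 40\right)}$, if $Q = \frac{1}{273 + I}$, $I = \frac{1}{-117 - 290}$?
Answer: $\frac{111110}{899991407} \approx 0.00012346$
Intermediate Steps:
$I = - \frac{1}{407}$ ($I = \frac{1}{-407} = - \frac{1}{407} \approx -0.002457$)
$Q = \frac{407}{111110}$ ($Q = \frac{1}{273 - \frac{1}{407}} = \frac{1}{\frac{111110}{407}} = \frac{407}{111110} \approx 0.003663$)
$O{\left(u \right)} = \frac{407}{111110}$
$\frac{1}{O{\left(\left(-1\right) 3 - 62 \right)} + \left(130 \cdot 62 + 40\right)} = \frac{1}{\frac{407}{111110} + \left(130 \cdot 62 + 40\right)} = \frac{1}{\frac{407}{111110} + \left(8060 + 40\right)} = \frac{1}{\frac{407}{111110} + 8100} = \frac{1}{\frac{899991407}{111110}} = \frac{111110}{899991407}$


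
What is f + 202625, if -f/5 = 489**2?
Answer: -992980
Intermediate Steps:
f = -1195605 (f = -5*489**2 = -5*239121 = -1195605)
f + 202625 = -1195605 + 202625 = -992980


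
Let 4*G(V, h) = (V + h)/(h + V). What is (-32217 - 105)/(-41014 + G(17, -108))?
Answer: 43096/54685 ≈ 0.78808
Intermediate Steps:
G(V, h) = 1/4 (G(V, h) = ((V + h)/(h + V))/4 = ((V + h)/(V + h))/4 = (1/4)*1 = 1/4)
(-32217 - 105)/(-41014 + G(17, -108)) = (-32217 - 105)/(-41014 + 1/4) = -32322/(-164055/4) = -32322*(-4/164055) = 43096/54685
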